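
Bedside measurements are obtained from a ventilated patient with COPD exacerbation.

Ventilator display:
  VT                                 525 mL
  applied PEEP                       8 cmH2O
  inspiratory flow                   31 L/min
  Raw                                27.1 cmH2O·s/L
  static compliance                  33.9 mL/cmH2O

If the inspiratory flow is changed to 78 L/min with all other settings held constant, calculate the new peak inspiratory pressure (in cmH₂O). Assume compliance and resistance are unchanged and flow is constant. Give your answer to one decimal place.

58.7

Flow: 31 L/min ÷ 60 = 0.5167 L/s.
New flow: 78 L/min ÷ 60 = 1.3 L/s.
PIP = Vt/C + R·V̇ + PEEP (constant-flow equation of motion).
Only the resistive term changes: ΔPIP = R × ΔV̇ = 27.1 × (1.3 − 0.5167) = 27.1 × 0.7833 = 21.227 cmH2O.
Original PIP = 525/33.9 + 27.1×0.5167 + 8 = 37.489 cmH2O; new PIP = 37.489 + (21.227) = 58.716 cmH2O.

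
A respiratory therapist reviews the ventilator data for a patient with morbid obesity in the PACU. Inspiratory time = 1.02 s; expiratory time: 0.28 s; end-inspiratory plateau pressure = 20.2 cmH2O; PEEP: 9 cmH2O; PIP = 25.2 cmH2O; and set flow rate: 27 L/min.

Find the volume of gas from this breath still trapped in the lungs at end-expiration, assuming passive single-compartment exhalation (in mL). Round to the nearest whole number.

Flow: 27 L/min ÷ 60 = 0.45 L/s.
Vt = flow × Ti = 0.45 L/s × 1.02 s × 1000 mL/L = 459.0 mL.
R = (PIP − Pplat)/V̇ = (25.2 − 20.2) / 0.45 = 5.0/0.45 = 11.111 cmH2O·s/L.
C = Vt/(Pplat − PEEP) = 459.0 / (20.2 − 9) = 459.0/11.2 = 40.982 mL/cmH2O.
τ = R × C = 11.111 × 0.04098 L/cmH2O = 0.4553 s.
Fraction remaining = e^(−Te/τ) = e^(−0.28/0.4553) = 0.5407.
Trapped volume = 459.0 × 0.5407 = 248.18 mL.

248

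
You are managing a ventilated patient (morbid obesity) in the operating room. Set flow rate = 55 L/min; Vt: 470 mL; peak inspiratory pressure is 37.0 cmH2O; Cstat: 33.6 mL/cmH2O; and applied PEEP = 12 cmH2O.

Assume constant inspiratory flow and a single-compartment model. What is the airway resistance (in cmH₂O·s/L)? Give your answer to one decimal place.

Flow: 55 L/min ÷ 60 = 0.9167 L/s.
Equation of motion (constant flow): PIP = Vt/C + R·V̇ + PEEP.
R·V̇ = PIP − Vt/C − PEEP = 37.0 − 470/33.6 − 12 = 37.0 − 13.988 − 12 = 11.012 cmH2O.
R = 11.012 / 0.9167 = 12.013 cmH2O·s/L.

12.0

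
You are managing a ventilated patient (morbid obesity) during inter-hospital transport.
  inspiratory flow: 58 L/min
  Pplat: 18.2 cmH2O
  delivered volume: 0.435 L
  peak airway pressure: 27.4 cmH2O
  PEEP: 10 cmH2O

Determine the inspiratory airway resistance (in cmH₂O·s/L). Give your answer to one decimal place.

Flow: 58 L/min ÷ 60 = 0.9667 L/s.
Raw = (PIP − Pplat) / flow = (27.4 − 18.2) / 0.9667 = 9.2 / 0.9667 = 9.517 cmH2O·s/L.

9.5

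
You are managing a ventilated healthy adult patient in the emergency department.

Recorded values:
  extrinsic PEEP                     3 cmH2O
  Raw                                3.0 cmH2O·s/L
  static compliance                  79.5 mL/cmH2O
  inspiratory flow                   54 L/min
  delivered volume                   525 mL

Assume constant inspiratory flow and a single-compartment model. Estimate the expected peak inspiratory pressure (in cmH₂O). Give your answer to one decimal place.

12.3

Flow: 54 L/min ÷ 60 = 0.9 L/s.
Equation of motion (constant flow): PIP = Vt/C + R·V̇ + PEEP.
PIP = 525/79.5 + 3.0×0.9 + 3 = 6.604 + 2.7 + 3 = 12.304 cmH2O.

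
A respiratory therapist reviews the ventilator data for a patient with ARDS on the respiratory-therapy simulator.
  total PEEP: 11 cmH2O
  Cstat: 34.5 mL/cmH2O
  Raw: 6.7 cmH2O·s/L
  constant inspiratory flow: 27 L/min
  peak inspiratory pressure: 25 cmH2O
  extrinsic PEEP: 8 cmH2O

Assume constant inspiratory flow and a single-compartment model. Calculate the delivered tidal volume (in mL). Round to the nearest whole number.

379

Flow: 27 L/min ÷ 60 = 0.45 L/s.
Total PEEP = 11 cmH2O (set 8 + intrinsic 3); this is the baseline alveolar pressure.
Equation of motion (constant flow): PIP = Vt/C + R·V̇ + PEEP.
Vt/C = PIP − R·V̇ − PEEP = 25 − 3.015 − 11 = 10.985 cmH2O.
Vt = C × 10.985 = 34.5 × 10.985 = 378.98 mL.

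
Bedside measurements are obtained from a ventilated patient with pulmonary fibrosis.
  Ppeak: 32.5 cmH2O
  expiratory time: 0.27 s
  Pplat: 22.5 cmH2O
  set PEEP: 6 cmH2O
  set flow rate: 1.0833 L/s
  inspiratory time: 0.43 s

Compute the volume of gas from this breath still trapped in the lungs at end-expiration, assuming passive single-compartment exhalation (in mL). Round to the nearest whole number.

165

Vt = flow × Ti = 1.0833 L/s × 0.43 s × 1000 mL/L = 465.82 mL.
R = (PIP − Pplat)/V̇ = (32.5 − 22.5) / 1.0833 = 10.0/1.0833 = 9.231 cmH2O·s/L.
C = Vt/(Pplat − PEEP) = 465.82 / (22.5 − 6) = 465.82/16.5 = 28.232 mL/cmH2O.
τ = R × C = 9.231 × 0.02823 L/cmH2O = 0.2606 s.
Fraction remaining = e^(−Te/τ) = e^(−0.27/0.2606) = 0.3548.
Trapped volume = 465.82 × 0.3548 = 165.27 mL.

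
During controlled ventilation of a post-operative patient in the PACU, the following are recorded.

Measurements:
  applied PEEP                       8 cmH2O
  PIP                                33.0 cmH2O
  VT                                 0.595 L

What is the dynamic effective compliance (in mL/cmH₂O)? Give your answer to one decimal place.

23.8

Dynamic compliance = Vt / (PIP − PEEP) = 595 / (33.0 − 8) = 595 / 25.0 = 23.8 mL/cmH2O.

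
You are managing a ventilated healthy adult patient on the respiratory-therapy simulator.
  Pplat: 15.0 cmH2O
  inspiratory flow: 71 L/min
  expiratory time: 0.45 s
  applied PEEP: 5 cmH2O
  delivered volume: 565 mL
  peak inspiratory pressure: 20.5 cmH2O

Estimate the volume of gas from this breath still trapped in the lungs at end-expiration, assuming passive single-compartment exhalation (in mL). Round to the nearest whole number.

Flow: 71 L/min ÷ 60 = 1.1833 L/s.
R = (PIP − Pplat)/V̇ = (20.5 − 15.0) / 1.1833 = 5.5/1.1833 = 4.648 cmH2O·s/L.
C = Vt/(Pplat − PEEP) = 565.0 / (15.0 − 5) = 565.0/10.0 = 56.5 mL/cmH2O.
τ = R × C = 4.648 × 0.0565 L/cmH2O = 0.2626 s.
Fraction remaining = e^(−Te/τ) = e^(−0.45/0.2626) = 0.1802.
Trapped volume = 565.0 × 0.1802 = 101.81 mL.

102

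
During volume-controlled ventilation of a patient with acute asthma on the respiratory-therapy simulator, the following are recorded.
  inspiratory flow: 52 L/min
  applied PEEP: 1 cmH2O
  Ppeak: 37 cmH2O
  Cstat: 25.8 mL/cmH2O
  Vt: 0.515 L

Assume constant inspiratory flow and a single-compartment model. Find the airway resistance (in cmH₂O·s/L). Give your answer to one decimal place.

Flow: 52 L/min ÷ 60 = 0.8667 L/s.
Equation of motion (constant flow): PIP = Vt/C + R·V̇ + PEEP.
R·V̇ = PIP − Vt/C − PEEP = 37 − 515/25.8 − 1 = 37 − 19.961 − 1 = 16.039 cmH2O.
R = 16.039 / 0.8667 = 18.506 cmH2O·s/L.

18.5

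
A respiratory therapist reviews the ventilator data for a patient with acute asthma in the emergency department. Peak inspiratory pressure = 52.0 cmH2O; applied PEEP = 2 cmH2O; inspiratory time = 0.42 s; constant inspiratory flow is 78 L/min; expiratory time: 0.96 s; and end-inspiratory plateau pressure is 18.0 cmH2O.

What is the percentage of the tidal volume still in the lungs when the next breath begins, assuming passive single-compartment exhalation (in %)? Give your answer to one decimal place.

Flow: 78 L/min ÷ 60 = 1.3 L/s.
Vt = flow × Ti = 1.3 L/s × 0.42 s × 1000 mL/L = 546.0 mL.
R = (PIP − Pplat)/V̇ = (52.0 − 18.0) / 1.3 = 34.0/1.3 = 26.154 cmH2O·s/L.
C = Vt/(Pplat − PEEP) = 546.0 / (18.0 − 2) = 546.0/16.0 = 34.125 mL/cmH2O.
τ = R × C = 26.154 × 0.03413 L/cmH2O = 0.8926 s.
Fraction remaining at end-expiration = e^(−Te/τ) = e^(−0.96/0.8926) = 0.3411 → 34.11%.

34.1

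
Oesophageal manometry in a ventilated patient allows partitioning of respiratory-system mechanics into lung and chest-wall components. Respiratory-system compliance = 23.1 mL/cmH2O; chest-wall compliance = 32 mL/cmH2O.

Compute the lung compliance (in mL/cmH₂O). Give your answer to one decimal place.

1/CL = 1/Crs − 1/Ccw.
1/CL = 1/23.1 − 1/32 = 0.01204.
CL = 83.056 mL/cmH2O.

83.1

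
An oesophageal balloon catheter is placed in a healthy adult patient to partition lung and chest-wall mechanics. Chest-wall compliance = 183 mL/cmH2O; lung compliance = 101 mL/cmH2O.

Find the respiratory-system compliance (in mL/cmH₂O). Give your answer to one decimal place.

Lung and chest wall are elastances in series: 1/Crs = 1/CL + 1/Ccw.
1/Crs = 1/101 + 1/183 = 0.01537.
Crs = 65.062 mL/cmH2O.

65.1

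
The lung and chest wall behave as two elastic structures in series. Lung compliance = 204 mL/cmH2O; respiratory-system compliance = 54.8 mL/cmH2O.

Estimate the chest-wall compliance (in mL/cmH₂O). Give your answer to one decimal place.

74.9

1/Ccw = 1/Crs − 1/CL.
1/Ccw = 1/54.8 − 1/204 = 0.01335.
Ccw = 74.906 mL/cmH2O.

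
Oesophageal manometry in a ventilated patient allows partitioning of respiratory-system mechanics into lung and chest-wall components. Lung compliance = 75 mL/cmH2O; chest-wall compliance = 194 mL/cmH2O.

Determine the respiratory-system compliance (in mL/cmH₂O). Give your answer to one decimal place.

Lung and chest wall are elastances in series: 1/Crs = 1/CL + 1/Ccw.
1/Crs = 1/75 + 1/194 = 0.01849.
Crs = 54.083 mL/cmH2O.

54.1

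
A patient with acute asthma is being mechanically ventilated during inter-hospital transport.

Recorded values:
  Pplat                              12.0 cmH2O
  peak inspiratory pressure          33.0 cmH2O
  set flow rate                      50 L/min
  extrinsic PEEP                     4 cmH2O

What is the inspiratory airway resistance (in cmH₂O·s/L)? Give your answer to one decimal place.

25.2

Flow: 50 L/min ÷ 60 = 0.8333 L/s.
Raw = (PIP − Pplat) / flow = (33.0 − 12.0) / 0.8333 = 21.0 / 0.8333 = 25.201 cmH2O·s/L.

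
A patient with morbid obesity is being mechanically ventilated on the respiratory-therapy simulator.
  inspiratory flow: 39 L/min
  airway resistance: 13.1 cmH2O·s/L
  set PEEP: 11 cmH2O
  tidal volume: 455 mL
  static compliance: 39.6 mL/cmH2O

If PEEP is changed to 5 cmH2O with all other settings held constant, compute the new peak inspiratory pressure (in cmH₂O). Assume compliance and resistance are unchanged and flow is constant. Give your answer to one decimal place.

Flow: 39 L/min ÷ 60 = 0.65 L/s.
PIP = Vt/C + R·V̇ + PEEP (constant-flow equation of motion).
Only the baseline term changes: ΔPIP = ΔPEEP = 5 − 11 = -6.0 cmH2O.
Original PIP = 455/39.6 + 13.1×0.65 + 11 = 31.005 cmH2O; new PIP = 31.005 + (-6.0) = 25.005 cmH2O.

25.0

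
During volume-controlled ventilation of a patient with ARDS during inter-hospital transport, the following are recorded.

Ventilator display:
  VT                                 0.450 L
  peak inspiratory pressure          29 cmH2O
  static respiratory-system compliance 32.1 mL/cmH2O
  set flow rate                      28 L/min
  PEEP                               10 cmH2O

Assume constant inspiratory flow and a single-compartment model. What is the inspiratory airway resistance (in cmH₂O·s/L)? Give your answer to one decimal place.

Flow: 28 L/min ÷ 60 = 0.4667 L/s.
Equation of motion (constant flow): PIP = Vt/C + R·V̇ + PEEP.
R·V̇ = PIP − Vt/C − PEEP = 29 − 450/32.1 − 10 = 29 − 14.019 − 10 = 4.981 cmH2O.
R = 4.981 / 0.4667 = 10.673 cmH2O·s/L.

10.7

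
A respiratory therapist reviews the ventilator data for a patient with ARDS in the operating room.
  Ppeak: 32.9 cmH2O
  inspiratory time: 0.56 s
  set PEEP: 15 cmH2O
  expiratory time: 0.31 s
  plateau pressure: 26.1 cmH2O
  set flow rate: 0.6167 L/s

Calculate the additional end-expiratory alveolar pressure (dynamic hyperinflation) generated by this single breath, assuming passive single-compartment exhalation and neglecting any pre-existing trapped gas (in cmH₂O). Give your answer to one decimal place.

Vt = flow × Ti = 0.6167 L/s × 0.56 s × 1000 mL/L = 345.35 mL.
R = (PIP − Pplat)/V̇ = (32.9 − 26.1) / 0.6167 = 6.8/0.6167 = 11.026 cmH2O·s/L.
C = Vt/(Pplat − PEEP) = 345.35 / (26.1 − 15) = 345.35/11.1 = 31.113 mL/cmH2O.
τ = R × C = 11.026 × 0.03111 L/cmH2O = 0.343 s.
Fraction remaining = e^(−Te/τ) = e^(−0.31/0.343) = 0.405; trapped volume = 345.35 × 0.405 = 139.87 mL.
Additional alveolar pressure from trapping ≈ V_trapped / C = 139.87 / 31.113 = 4.496 cmH2O.

4.5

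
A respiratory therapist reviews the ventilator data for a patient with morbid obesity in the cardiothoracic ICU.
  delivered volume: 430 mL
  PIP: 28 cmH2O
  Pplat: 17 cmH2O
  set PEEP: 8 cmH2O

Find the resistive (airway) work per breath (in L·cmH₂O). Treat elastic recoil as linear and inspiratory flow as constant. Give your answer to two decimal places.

With constant inspiratory flow the resistive pressure is constant at PIP − Pplat = 28 − 17 = 11.0 cmH2O, so resistive work = 11.0 × 0.430 = 4.73 L·cmH2O.

4.73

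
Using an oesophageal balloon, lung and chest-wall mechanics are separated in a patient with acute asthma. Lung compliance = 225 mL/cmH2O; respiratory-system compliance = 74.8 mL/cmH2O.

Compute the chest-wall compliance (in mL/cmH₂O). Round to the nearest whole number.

1/Ccw = 1/Crs − 1/CL.
1/Ccw = 1/74.8 − 1/225 = 0.008925.
Ccw = 112.04 mL/cmH2O.

112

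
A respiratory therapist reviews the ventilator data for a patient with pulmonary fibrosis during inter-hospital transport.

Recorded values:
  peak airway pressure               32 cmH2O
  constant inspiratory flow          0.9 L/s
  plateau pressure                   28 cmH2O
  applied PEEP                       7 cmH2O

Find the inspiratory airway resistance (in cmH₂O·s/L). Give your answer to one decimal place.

Raw = (PIP − Pplat) / flow = (32 − 28) / 0.9 = 4.0 / 0.9 = 4.444 cmH2O·s/L.

4.4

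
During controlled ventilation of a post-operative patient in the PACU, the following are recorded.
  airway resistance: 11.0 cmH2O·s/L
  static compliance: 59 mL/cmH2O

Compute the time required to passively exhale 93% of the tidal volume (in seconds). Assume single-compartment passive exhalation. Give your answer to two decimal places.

τ = R × C = 11.0 × 59 mL/cmH2O = 11.0 × 0.059 L/cmH2O = 0.649 s.
Exhaled fraction f = 1 − e^(−t/τ) → t = −τ·ln(1 − f) = −0.649·ln(0.07) = 1.726 s.

1.73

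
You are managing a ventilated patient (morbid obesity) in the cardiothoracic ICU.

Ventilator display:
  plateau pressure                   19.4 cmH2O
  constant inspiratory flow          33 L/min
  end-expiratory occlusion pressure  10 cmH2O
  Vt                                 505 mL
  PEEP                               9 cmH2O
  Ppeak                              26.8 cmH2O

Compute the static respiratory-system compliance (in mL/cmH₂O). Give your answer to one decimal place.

End-expiratory occlusion gives total PEEP = 10 cmH2O (intrinsic PEEP = 10 − 9 = 1). Use total PEEP for the elastic gradient.
Cstat = Vt / (Pplat − PEEPtotal) = 505 / (19.4 − 10) = 505 / 9.4 = 53.723 mL/cmH2O.

53.7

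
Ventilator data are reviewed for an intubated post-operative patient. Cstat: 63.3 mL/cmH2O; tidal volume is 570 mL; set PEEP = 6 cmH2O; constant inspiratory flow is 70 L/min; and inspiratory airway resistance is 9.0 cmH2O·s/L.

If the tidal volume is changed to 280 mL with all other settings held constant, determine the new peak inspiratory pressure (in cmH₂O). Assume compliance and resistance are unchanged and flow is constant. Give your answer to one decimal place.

20.9

Flow: 70 L/min ÷ 60 = 1.1667 L/s.
PIP = Vt/C + R·V̇ + PEEP (constant-flow equation of motion).
Only the elastic term changes: ΔPIP = ΔVt / C = (280 − 570) / 63.3 = -4.581 cmH2O.
Original PIP = 570/63.3 + 9.0×1.1667 + 6 = 25.505 cmH2O; new PIP = 25.505 + (-4.581) = 20.924 cmH2O.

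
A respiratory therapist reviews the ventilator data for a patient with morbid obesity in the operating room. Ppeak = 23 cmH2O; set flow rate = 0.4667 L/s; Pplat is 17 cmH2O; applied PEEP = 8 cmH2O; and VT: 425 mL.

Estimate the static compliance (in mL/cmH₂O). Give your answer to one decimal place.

47.2

Cstat = Vt / (Pplat − PEEP) = 425 / (17 − 8) = 425 / 9.0 = 47.222 mL/cmH2O.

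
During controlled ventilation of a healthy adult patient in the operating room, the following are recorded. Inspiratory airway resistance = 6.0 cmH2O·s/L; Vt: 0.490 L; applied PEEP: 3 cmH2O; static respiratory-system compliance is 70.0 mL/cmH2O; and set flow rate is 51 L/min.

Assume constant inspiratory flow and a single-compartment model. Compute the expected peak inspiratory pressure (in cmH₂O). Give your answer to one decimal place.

Flow: 51 L/min ÷ 60 = 0.85 L/s.
Equation of motion (constant flow): PIP = Vt/C + R·V̇ + PEEP.
PIP = 490/70.0 + 6.0×0.85 + 3 = 7.0 + 5.1 + 3 = 15.1 cmH2O.

15.1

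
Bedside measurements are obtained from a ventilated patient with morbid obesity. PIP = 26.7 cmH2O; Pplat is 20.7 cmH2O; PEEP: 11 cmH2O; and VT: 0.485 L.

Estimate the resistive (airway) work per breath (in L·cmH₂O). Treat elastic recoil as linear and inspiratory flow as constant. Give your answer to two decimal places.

With constant inspiratory flow the resistive pressure is constant at PIP − Pplat = 26.7 − 20.7 = 6.0 cmH2O, so resistive work = 6.0 × 0.485 = 2.91 L·cmH2O.

2.91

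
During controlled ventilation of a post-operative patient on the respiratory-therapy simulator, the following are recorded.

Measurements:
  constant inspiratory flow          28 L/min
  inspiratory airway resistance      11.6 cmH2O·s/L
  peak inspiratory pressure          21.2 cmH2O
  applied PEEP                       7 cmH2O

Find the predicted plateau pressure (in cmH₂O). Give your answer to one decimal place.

15.8

Flow: 28 L/min ÷ 60 = 0.4667 L/s.
Pplat = PIP − Raw × flow = 21.2 − 11.6 × 0.4667 = 21.2 − 5.414 = 15.786 cmH2O.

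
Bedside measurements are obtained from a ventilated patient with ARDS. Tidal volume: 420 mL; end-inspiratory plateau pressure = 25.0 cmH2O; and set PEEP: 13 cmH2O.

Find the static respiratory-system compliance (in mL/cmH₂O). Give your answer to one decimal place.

Cstat = Vt / (Pplat − PEEP) = 420 / (25.0 − 13) = 420 / 12.0 = 35.0 mL/cmH2O.

35.0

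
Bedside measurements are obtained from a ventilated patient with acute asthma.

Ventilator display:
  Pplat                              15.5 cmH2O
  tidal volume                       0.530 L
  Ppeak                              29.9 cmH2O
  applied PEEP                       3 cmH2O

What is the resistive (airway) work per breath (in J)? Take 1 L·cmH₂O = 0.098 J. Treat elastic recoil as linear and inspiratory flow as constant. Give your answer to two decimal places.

With constant inspiratory flow the resistive pressure is constant at PIP − Pplat = 29.9 − 15.5 = 14.4 cmH2O, so resistive work = 14.4 × 0.530 = 7.632 L·cmH2O.
× 0.098 J/(L·cmH2O) → 0.7479 J.

0.75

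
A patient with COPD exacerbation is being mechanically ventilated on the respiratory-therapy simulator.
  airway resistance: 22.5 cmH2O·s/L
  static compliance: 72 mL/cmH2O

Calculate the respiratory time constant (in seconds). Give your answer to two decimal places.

1.62

τ = R × C = 22.5 × 72 mL/cmH2O = 22.5 × 0.072 L/cmH2O = 1.62 s.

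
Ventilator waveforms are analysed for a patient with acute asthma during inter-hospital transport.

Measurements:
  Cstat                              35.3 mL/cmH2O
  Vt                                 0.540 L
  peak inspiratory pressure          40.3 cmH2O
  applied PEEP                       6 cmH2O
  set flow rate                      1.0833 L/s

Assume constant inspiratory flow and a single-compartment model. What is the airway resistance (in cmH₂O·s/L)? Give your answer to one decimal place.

17.5

Equation of motion (constant flow): PIP = Vt/C + R·V̇ + PEEP.
R·V̇ = PIP − Vt/C − PEEP = 40.3 − 540/35.3 − 6 = 40.3 − 15.297 − 6 = 19.003 cmH2O.
R = 19.003 / 1.0833 = 17.542 cmH2O·s/L.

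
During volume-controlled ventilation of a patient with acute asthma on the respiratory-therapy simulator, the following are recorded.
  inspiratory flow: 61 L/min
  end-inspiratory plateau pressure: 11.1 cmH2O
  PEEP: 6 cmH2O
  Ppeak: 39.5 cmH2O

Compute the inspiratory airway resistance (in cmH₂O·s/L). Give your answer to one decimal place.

27.9

Flow: 61 L/min ÷ 60 = 1.0167 L/s.
Raw = (PIP − Pplat) / flow = (39.5 − 11.1) / 1.0167 = 28.4 / 1.0167 = 27.934 cmH2O·s/L.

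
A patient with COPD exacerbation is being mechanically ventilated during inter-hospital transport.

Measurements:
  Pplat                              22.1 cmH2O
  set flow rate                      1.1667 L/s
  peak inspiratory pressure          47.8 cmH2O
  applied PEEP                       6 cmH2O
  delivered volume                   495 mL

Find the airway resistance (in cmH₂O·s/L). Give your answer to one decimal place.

Raw = (PIP − Pplat) / flow = (47.8 − 22.1) / 1.1667 = 25.7 / 1.1667 = 22.028 cmH2O·s/L.

22.0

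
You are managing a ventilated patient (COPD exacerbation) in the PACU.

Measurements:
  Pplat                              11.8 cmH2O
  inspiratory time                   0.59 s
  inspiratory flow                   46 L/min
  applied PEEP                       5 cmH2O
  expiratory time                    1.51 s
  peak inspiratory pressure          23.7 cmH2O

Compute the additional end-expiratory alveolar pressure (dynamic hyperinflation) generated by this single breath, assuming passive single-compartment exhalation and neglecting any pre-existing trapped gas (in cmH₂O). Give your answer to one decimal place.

Flow: 46 L/min ÷ 60 = 0.7667 L/s.
Vt = flow × Ti = 0.7667 L/s × 0.59 s × 1000 mL/L = 452.35 mL.
R = (PIP − Pplat)/V̇ = (23.7 − 11.8) / 0.7667 = 11.9/0.7667 = 15.521 cmH2O·s/L.
C = Vt/(Pplat − PEEP) = 452.35 / (11.8 − 5) = 452.35/6.8 = 66.522 mL/cmH2O.
τ = R × C = 15.521 × 0.06652 L/cmH2O = 1.032 s.
Fraction remaining = e^(−Te/τ) = e^(−1.51/1.032) = 0.2315; trapped volume = 452.35 × 0.2315 = 104.72 mL.
Additional alveolar pressure from trapping ≈ V_trapped / C = 104.72 / 66.522 = 1.574 cmH2O.

1.6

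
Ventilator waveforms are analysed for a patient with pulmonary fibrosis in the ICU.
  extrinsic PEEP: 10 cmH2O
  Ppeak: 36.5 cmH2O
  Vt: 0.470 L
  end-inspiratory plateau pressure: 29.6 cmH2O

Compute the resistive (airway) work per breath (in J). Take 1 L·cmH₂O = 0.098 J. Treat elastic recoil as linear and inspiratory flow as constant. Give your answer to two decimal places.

0.32

With constant inspiratory flow the resistive pressure is constant at PIP − Pplat = 36.5 − 29.6 = 6.9 cmH2O, so resistive work = 6.9 × 0.470 = 3.243 L·cmH2O.
× 0.098 J/(L·cmH2O) → 0.3178 J.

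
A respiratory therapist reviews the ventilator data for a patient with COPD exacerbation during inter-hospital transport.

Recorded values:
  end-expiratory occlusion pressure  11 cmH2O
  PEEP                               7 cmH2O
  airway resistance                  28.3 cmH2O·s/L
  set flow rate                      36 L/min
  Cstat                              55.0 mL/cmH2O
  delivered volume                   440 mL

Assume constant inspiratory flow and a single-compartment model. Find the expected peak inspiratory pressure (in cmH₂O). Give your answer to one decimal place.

36.0

Flow: 36 L/min ÷ 60 = 0.6 L/s.
Total PEEP = 11 cmH2O (set 7 + intrinsic 4); this is the baseline alveolar pressure.
Equation of motion (constant flow): PIP = Vt/C + R·V̇ + PEEP.
PIP = 440/55.0 + 28.3×0.6 + 11 = 8.0 + 16.98 + 11 = 35.98 cmH2O.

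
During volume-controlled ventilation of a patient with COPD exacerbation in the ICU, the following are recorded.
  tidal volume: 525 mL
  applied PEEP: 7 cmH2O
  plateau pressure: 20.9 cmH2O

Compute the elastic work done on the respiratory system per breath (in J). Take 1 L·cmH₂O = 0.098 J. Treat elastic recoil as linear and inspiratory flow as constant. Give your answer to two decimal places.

Elastic work ≈ ½ × (Pplat − PEEP) × Vt = 0.5 × (20.9 − 7) × 0.525 L = 0.5 × 13.9 × 0.525 = 3.649 L·cmH2O.
× 0.098 J/(L·cmH2O) → 0.3576 J.

0.36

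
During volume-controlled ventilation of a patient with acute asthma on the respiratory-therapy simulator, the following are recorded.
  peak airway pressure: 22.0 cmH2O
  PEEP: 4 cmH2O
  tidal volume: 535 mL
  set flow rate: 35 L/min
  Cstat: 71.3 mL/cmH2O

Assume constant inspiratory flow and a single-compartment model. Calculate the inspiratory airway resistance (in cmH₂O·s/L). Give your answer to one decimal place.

18.0

Flow: 35 L/min ÷ 60 = 0.5833 L/s.
Equation of motion (constant flow): PIP = Vt/C + R·V̇ + PEEP.
R·V̇ = PIP − Vt/C − PEEP = 22.0 − 535/71.3 − 4 = 22.0 − 7.504 − 4 = 10.496 cmH2O.
R = 10.496 / 0.5833 = 17.994 cmH2O·s/L.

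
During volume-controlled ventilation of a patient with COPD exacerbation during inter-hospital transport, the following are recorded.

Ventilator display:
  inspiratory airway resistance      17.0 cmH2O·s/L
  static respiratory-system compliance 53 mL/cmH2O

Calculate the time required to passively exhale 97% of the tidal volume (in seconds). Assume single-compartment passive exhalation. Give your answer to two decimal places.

τ = R × C = 17.0 × 53 mL/cmH2O = 17.0 × 0.053 L/cmH2O = 0.901 s.
Exhaled fraction f = 1 − e^(−t/τ) → t = −τ·ln(1 − f) = −0.901·ln(0.03) = 3.159 s.

3.16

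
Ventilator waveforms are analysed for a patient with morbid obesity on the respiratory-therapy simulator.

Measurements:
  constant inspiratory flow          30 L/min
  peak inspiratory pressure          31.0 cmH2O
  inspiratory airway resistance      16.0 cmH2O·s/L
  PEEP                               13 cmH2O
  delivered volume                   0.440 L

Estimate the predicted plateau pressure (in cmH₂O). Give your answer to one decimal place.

Flow: 30 L/min ÷ 60 = 0.5 L/s.
Pplat = PIP − Raw × flow = 31.0 − 16.0 × 0.5 = 31.0 − 8.0 = 23.0 cmH2O.

23.0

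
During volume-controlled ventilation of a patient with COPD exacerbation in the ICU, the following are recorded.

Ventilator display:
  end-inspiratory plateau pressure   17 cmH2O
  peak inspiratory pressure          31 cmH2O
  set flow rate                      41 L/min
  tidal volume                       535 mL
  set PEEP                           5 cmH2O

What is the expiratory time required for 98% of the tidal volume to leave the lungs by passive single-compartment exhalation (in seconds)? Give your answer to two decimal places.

3.57

Flow: 41 L/min ÷ 60 = 0.6833 L/s.
R = (PIP − Pplat)/V̇ = (31 − 17) / 0.6833 = 14.0/0.6833 = 20.489 cmH2O·s/L.
C = Vt/(Pplat − PEEP) = 535.0 / (17 − 5) = 535.0/12.0 = 44.583 mL/cmH2O.
τ = R × C = 20.489 × 0.04458 L/cmH2O = 0.9134 s.
t = −τ·ln(1 − 0.98) = −0.9134·ln(0.02) = 3.573 s.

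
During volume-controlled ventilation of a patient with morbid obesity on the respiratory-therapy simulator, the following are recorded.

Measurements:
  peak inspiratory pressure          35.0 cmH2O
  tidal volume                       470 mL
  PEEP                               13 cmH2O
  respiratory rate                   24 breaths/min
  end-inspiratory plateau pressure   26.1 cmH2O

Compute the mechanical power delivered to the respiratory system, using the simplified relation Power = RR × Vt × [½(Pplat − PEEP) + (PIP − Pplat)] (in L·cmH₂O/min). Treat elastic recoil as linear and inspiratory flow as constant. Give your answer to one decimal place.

Per-breath work = Vt × [½(Pplat−PEEP) + (PIP−Pplat)] = 0.470 × [0.5×13.1 + 8.9] = 0.470 × 15.45 = 7.262 L·cmH2O.
Power = 24 × 7.262 = 174.29 L·cmH2O/min.

174.3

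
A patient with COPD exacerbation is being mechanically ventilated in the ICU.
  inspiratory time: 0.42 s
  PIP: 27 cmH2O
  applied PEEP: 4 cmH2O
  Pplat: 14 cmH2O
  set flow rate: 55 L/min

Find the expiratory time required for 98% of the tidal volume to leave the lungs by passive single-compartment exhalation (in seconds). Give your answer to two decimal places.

2.14

Flow: 55 L/min ÷ 60 = 0.9167 L/s.
Vt = flow × Ti = 0.9167 L/s × 0.42 s × 1000 mL/L = 385.01 mL.
R = (PIP − Pplat)/V̇ = (27 − 14) / 0.9167 = 13.0/0.9167 = 14.181 cmH2O·s/L.
C = Vt/(Pplat − PEEP) = 385.01 / (14 − 4) = 385.01/10.0 = 38.501 mL/cmH2O.
τ = R × C = 14.181 × 0.0385 L/cmH2O = 0.546 s.
t = −τ·ln(1 − 0.98) = −0.546·ln(0.02) = 2.136 s.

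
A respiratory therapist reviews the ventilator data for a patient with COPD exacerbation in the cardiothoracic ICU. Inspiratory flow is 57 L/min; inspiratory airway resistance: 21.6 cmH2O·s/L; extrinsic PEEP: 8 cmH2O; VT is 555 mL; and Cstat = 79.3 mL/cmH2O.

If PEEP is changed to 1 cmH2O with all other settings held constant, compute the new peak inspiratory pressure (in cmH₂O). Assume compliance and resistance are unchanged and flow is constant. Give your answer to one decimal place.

Flow: 57 L/min ÷ 60 = 0.95 L/s.
PIP = Vt/C + R·V̇ + PEEP (constant-flow equation of motion).
Only the baseline term changes: ΔPIP = ΔPEEP = 1 − 8 = -7.0 cmH2O.
Original PIP = 555/79.3 + 21.6×0.95 + 8 = 35.519 cmH2O; new PIP = 35.519 + (-7.0) = 28.519 cmH2O.

28.5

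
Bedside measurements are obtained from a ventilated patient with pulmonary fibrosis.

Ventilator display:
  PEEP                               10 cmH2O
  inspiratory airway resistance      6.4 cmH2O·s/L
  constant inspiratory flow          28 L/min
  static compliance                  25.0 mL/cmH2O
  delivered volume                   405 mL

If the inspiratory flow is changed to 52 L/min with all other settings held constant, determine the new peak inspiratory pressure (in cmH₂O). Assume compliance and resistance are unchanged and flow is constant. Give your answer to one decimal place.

Flow: 28 L/min ÷ 60 = 0.4667 L/s.
New flow: 52 L/min ÷ 60 = 0.8667 L/s.
PIP = Vt/C + R·V̇ + PEEP (constant-flow equation of motion).
Only the resistive term changes: ΔPIP = R × ΔV̇ = 6.4 × (0.8667 − 0.4667) = 6.4 × 0.4 = 2.56 cmH2O.
Original PIP = 405/25.0 + 6.4×0.4667 + 10 = 29.187 cmH2O; new PIP = 29.187 + (2.56) = 31.747 cmH2O.

31.7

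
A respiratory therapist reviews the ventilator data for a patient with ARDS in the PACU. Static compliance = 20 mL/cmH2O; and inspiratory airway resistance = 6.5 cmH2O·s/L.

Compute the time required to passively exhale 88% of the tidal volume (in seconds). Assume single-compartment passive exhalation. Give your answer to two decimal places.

0.28

τ = R × C = 6.5 × 20 mL/cmH2O = 6.5 × 0.020 L/cmH2O = 0.13 s.
Exhaled fraction f = 1 − e^(−t/τ) → t = −τ·ln(1 − f) = −0.13·ln(0.12) = 0.2756 s.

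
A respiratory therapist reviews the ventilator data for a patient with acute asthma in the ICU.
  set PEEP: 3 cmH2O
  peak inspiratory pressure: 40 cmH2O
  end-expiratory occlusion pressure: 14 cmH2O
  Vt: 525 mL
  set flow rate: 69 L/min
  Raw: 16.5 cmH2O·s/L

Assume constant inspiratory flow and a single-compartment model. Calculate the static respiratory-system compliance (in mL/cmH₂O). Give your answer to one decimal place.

Flow: 69 L/min ÷ 60 = 1.15 L/s.
Total PEEP = 14 cmH2O (set 3 + intrinsic 11); this is the baseline alveolar pressure.
Equation of motion (constant flow): PIP = Vt/C + R·V̇ + PEEP.
Vt/C = PIP − R·V̇ − PEEP = 40 − 16.5×1.15 − 14 = 40 − 18.975 − 14 = 7.025 cmH2O.
C = Vt / 7.025 = 525 / 7.025 = 74.733 mL/cmH2O.

74.7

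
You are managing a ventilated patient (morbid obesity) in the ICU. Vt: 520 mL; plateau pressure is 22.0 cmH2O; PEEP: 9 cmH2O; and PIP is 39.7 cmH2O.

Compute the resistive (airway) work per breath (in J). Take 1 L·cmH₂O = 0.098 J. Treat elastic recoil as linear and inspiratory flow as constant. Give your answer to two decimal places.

With constant inspiratory flow the resistive pressure is constant at PIP − Pplat = 39.7 − 22.0 = 17.7 cmH2O, so resistive work = 17.7 × 0.520 = 9.204 L·cmH2O.
× 0.098 J/(L·cmH2O) → 0.902 J.

0.90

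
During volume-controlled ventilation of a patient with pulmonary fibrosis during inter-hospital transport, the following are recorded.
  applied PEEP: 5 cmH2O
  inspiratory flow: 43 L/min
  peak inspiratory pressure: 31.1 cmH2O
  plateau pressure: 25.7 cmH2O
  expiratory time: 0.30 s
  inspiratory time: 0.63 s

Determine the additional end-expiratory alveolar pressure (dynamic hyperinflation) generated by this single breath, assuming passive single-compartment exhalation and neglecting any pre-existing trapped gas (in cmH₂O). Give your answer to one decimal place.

Flow: 43 L/min ÷ 60 = 0.7167 L/s.
Vt = flow × Ti = 0.7167 L/s × 0.63 s × 1000 mL/L = 451.52 mL.
R = (PIP − Pplat)/V̇ = (31.1 − 25.7) / 0.7167 = 5.4/0.7167 = 7.535 cmH2O·s/L.
C = Vt/(Pplat − PEEP) = 451.52 / (25.7 − 5) = 451.52/20.7 = 21.813 mL/cmH2O.
τ = R × C = 7.535 × 0.02181 L/cmH2O = 0.1643 s.
Fraction remaining = e^(−Te/τ) = e^(−0.30/0.1643) = 0.1611; trapped volume = 451.52 × 0.1611 = 72.74 mL.
Additional alveolar pressure from trapping ≈ V_trapped / C = 72.74 / 21.813 = 3.335 cmH2O.

3.3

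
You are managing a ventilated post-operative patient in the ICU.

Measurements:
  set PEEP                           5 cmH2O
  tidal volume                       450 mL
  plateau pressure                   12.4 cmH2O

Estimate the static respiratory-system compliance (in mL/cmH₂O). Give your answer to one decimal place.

Cstat = Vt / (Pplat − PEEP) = 450 / (12.4 − 5) = 450 / 7.4 = 60.811 mL/cmH2O.

60.8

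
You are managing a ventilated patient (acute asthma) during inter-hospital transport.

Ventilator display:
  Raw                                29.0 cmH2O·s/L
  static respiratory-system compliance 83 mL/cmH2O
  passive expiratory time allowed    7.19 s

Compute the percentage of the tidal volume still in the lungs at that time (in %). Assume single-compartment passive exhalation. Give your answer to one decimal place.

5.0

τ = R × C = 29.0 × 83 mL/cmH2O = 29.0 × 0.083 L/cmH2O = 2.407 s.
Passive exhalation: V(t)/V₀ = e^(−t/τ) = e^(−7.19/2.407) = 0.05043.
Fraction remaining = 0.05043 → 5.043%.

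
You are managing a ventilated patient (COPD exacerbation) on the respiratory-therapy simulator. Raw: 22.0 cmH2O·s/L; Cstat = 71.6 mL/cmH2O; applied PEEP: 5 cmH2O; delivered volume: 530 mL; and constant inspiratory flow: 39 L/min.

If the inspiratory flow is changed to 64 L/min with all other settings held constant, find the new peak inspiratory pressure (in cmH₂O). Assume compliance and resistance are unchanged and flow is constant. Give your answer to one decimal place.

Flow: 39 L/min ÷ 60 = 0.65 L/s.
New flow: 64 L/min ÷ 60 = 1.0667 L/s.
PIP = Vt/C + R·V̇ + PEEP (constant-flow equation of motion).
Only the resistive term changes: ΔPIP = R × ΔV̇ = 22.0 × (1.0667 − 0.65) = 22.0 × 0.4167 = 9.167 cmH2O.
Original PIP = 530/71.6 + 22.0×0.65 + 5 = 26.702 cmH2O; new PIP = 26.702 + (9.167) = 35.869 cmH2O.

35.9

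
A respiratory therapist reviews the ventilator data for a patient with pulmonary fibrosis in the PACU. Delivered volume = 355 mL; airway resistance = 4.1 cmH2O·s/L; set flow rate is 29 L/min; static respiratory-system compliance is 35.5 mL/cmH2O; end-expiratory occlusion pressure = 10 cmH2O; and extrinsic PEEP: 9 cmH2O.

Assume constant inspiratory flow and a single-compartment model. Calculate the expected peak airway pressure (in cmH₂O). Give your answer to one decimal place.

Flow: 29 L/min ÷ 60 = 0.4833 L/s.
Total PEEP = 10 cmH2O (set 9 + intrinsic 1); this is the baseline alveolar pressure.
Equation of motion (constant flow): PIP = Vt/C + R·V̇ + PEEP.
PIP = 355/35.5 + 4.1×0.4833 + 10 = 10.0 + 1.982 + 10 = 21.982 cmH2O.

22.0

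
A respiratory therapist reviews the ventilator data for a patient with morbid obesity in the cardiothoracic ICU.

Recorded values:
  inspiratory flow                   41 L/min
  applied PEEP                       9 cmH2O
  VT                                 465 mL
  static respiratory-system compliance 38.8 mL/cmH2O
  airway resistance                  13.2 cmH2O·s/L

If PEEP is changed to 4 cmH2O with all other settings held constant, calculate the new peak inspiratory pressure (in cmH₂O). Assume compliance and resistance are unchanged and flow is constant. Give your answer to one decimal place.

Flow: 41 L/min ÷ 60 = 0.6833 L/s.
PIP = Vt/C + R·V̇ + PEEP (constant-flow equation of motion).
Only the baseline term changes: ΔPIP = ΔPEEP = 4 − 9 = -5.0 cmH2O.
Original PIP = 465/38.8 + 13.2×0.6833 + 9 = 30.004 cmH2O; new PIP = 30.004 + (-5.0) = 25.004 cmH2O.

25.0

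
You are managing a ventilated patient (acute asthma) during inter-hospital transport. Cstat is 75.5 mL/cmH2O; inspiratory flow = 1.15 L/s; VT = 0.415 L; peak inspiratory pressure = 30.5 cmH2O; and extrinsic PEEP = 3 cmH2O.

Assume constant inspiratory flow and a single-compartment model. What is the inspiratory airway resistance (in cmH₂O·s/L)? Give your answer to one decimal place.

19.1

Equation of motion (constant flow): PIP = Vt/C + R·V̇ + PEEP.
R·V̇ = PIP − Vt/C − PEEP = 30.5 − 415/75.5 − 3 = 30.5 − 5.497 − 3 = 22.003 cmH2O.
R = 22.003 / 1.15 = 19.133 cmH2O·s/L.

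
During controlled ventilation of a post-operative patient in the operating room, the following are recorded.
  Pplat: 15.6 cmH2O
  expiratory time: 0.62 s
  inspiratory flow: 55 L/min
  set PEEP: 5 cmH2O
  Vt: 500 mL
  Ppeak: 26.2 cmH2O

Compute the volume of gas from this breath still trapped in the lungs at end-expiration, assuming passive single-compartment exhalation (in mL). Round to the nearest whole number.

Flow: 55 L/min ÷ 60 = 0.9167 L/s.
R = (PIP − Pplat)/V̇ = (26.2 − 15.6) / 0.9167 = 10.6/0.9167 = 11.563 cmH2O·s/L.
C = Vt/(Pplat − PEEP) = 500.0 / (15.6 − 5) = 500.0/10.6 = 47.17 mL/cmH2O.
τ = R × C = 11.563 × 0.04717 L/cmH2O = 0.5454 s.
Fraction remaining = e^(−Te/τ) = e^(−0.62/0.5454) = 0.3209.
Trapped volume = 500.0 × 0.3209 = 160.45 mL.

160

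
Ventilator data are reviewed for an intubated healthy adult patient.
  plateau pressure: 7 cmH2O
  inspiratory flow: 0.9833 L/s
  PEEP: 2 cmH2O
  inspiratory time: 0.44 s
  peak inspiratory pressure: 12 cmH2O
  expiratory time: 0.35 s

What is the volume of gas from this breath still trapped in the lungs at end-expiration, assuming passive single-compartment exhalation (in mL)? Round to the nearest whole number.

Vt = flow × Ti = 0.9833 L/s × 0.44 s × 1000 mL/L = 432.65 mL.
R = (PIP − Pplat)/V̇ = (12 − 7) / 0.9833 = 5.0/0.9833 = 5.085 cmH2O·s/L.
C = Vt/(Pplat − PEEP) = 432.65 / (7 − 2) = 432.65/5.0 = 86.53 mL/cmH2O.
τ = R × C = 5.085 × 0.08653 L/cmH2O = 0.44 s.
Fraction remaining = e^(−Te/τ) = e^(−0.35/0.44) = 0.4514.
Trapped volume = 432.65 × 0.4514 = 195.3 mL.

195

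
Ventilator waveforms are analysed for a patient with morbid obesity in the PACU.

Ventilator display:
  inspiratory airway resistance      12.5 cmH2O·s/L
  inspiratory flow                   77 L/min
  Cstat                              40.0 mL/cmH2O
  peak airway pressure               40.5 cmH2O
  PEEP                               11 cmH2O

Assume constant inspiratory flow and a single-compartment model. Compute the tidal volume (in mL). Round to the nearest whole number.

Flow: 77 L/min ÷ 60 = 1.2833 L/s.
Equation of motion (constant flow): PIP = Vt/C + R·V̇ + PEEP.
Vt/C = PIP − R·V̇ − PEEP = 40.5 − 16.041 − 11 = 13.459 cmH2O.
Vt = C × 13.459 = 40.0 × 13.459 = 538.36 mL.

538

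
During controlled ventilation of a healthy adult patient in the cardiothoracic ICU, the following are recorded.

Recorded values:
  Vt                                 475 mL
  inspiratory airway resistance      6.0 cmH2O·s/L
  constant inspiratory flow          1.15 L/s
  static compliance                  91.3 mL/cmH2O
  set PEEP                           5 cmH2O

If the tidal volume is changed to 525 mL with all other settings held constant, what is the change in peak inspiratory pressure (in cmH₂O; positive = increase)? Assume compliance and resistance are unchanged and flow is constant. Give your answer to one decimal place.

PIP = Vt/C + R·V̇ + PEEP (constant-flow equation of motion).
Only the elastic term changes: ΔPIP = ΔVt / C = (525 − 475) / 91.3 = 0.5476 cmH2O.

0.5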